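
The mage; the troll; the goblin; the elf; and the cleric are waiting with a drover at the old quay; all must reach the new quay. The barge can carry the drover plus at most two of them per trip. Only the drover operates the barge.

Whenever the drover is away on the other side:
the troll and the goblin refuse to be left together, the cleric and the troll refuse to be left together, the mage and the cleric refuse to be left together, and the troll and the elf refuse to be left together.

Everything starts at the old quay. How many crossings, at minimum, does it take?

5

Counting alone: the drover can take at most 2 across per trip to the new quay, so moving all 5 needs at least 3 loaded trips out, with a return between consecutive ones — at least 5 crossings.
The plan below uses exactly 5 crossings, so it is optimal:
1. Drover goes to the new quay with the mage and the troll.
2. Drover goes back to the old quay alone.
3. Drover goes to the new quay with the elf and the goblin.
4. Drover goes back to the old quay with the troll.
5. Drover goes to the new quay with the cleric and the troll.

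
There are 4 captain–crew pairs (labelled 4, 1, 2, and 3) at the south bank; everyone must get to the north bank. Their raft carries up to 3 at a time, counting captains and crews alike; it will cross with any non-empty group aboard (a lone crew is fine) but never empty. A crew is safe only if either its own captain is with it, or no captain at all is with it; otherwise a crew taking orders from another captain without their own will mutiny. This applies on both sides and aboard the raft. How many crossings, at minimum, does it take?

Counting alone: each trip to the north bank takes at most 3 across and each return brings at least 1 back, so after t trips out (and t−1 returns) at most 3t − (t−1) of the 8 are across; that first reaches 8 at t = 4, so at least 7 crossings are needed.
The safety rule pushes this higher. Following every safe sequence of crossings, the most of the 8 that can be at the north bank as the raft arrives there on crossing 7 is 7 — never all 8.
So no plan with fewer than 9 crossings exists, and this one achieves 9:
1. captain 4 and crew 4 cross → the north bank.
2. captain 4 crosses ← the south bank.
3. captain 1, captain 4, and crew 1 cross → the north bank.
4. captain 4 and crew 4 cross ← the south bank.
5. captain 2, captain 3, and captain 4 cross → the north bank.
6. crew 1 crosses ← the south bank.
7. crew 1 and crew 4 cross → the north bank.
8. crew 4 crosses ← the south bank.
9. crew 2, crew 3, and crew 4 cross → the north bank.

9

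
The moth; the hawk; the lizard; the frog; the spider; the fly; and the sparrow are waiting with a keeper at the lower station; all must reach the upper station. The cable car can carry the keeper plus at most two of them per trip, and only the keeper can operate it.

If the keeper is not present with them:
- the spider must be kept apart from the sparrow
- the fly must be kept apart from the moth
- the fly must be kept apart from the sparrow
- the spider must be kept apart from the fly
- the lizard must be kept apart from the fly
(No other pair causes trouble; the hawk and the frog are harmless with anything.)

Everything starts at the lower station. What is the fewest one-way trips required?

11

Counting alone: the keeper can take at most 2 across per trip to the upper station, so moving all 7 needs at least 4 loaded trips out, with a return between consecutive ones — at least 7 crossings.
The safety rule pushes this higher. Following every safe sequence of crossings, the most of the 7 that can be at the upper station as the cable car arrives there on crossings 7, 9 is 5, 6 respectively — never all 7.
So no plan with fewer than 11 crossings exists, and this one achieves 11:
1. Keeper goes to the upper station with the fly and the spider.
2. Keeper goes back to the lower station with the spider.
3. Keeper goes to the upper station with the moth and the spider.
4. Keeper goes back to the lower station with the fly.
5. Keeper goes to the upper station with the fly and the hawk.
6. Keeper goes back to the lower station with the fly.
7. Keeper goes to the upper station with the fly and the lizard.
8. Keeper goes back to the lower station with the fly.
9. Keeper goes to the upper station with the fly and the frog.
10. Keeper goes back to the lower station with the fly.
11. Keeper goes to the upper station with the fly and the sparrow.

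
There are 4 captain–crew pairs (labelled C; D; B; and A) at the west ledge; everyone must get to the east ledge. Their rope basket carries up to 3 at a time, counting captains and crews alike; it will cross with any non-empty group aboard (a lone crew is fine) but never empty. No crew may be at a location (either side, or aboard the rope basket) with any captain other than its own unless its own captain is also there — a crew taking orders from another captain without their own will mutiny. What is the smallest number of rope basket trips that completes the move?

9

Counting alone: each trip to the east ledge takes at most 3 across and each return brings at least 1 back, so after t trips out (and t−1 returns) at most 3t − (t−1) of the 8 are across; that first reaches 8 at t = 4, so at least 7 crossings are needed.
The safety rule pushes this higher. Following every safe sequence of crossings, the most of the 8 that can be at the east ledge as the rope basket arrives there on crossing 7 is 7 — never all 8.
So no plan with fewer than 9 crossings exists, and this one achieves 9:
1. captain C and crew C cross → the east ledge.
2. captain C crosses ← the west ledge.
3. captain C, captain D, and crew D cross → the east ledge.
4. captain C and crew C cross ← the west ledge.
5. captain A, captain B, and captain C cross → the east ledge.
6. crew D crosses ← the west ledge.
7. crew C and crew D cross → the east ledge.
8. crew C crosses ← the west ledge.
9. crew A, crew B, and crew C cross → the east ledge.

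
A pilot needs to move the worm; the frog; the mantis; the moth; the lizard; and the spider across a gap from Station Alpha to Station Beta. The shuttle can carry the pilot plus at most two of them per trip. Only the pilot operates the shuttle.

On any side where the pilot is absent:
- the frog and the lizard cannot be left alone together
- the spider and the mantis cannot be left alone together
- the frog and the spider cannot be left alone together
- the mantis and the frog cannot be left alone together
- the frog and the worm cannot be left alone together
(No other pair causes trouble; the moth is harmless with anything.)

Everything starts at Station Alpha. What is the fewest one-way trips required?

Counting alone: the pilot can take at most 2 across per trip to Station Beta, so moving all 6 needs at least 3 loaded trips out, with a return between consecutive ones — at least 5 crossings.
The safety rule pushes this higher. Following every safe sequence of crossings, the most of the 6 that can be at Station Beta as the shuttle arrives there on crossings 5, 7 is 4, 5 respectively — never all 6.
So no plan with fewer than 9 crossings exists, and this one achieves 9:
1. Pilot goes to Station Beta with the frog and the mantis.
2. Pilot goes back to Station Alpha with the frog.
3. Pilot goes to Station Beta with the frog and the worm.
4. Pilot goes back to Station Alpha with the frog.
5. Pilot goes to Station Beta with the frog and the moth.
6. Pilot goes back to Station Alpha with the frog.
7. Pilot goes to Station Beta with the frog and the lizard.
8. Pilot goes back to Station Alpha with the frog.
9. Pilot goes to Station Beta with the frog and the spider.

9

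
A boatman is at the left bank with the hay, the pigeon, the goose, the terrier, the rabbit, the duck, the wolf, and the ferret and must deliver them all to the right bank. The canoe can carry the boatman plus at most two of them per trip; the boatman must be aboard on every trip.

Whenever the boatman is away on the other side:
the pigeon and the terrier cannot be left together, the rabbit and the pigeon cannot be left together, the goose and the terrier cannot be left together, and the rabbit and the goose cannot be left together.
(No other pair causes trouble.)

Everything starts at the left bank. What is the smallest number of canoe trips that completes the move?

7

Counting alone: the boatman can take at most 2 across per trip to the right bank, so moving all 8 needs at least 4 loaded trips out, with a return between consecutive ones — at least 7 crossings.
The plan below uses exactly 7 crossings, so it is optimal:
1. Boatman goes to the right bank with the goose and the pigeon.  [the left bank: the duck, the ferret, the hay, the rabbit, the terrier, the wolf | the right bank: the goose, the pigeon]
2. Boatman goes back to the left bank alone.  [the left bank: the duck, the ferret, the hay, the rabbit, the terrier, the wolf | the right bank: the goose, the pigeon]
3. Boatman goes to the right bank with the duck and the hay.  [the left bank: the ferret, the rabbit, the terrier, the wolf | the right bank: the duck, the goose, the hay, the pigeon]
4. Boatman goes back to the left bank alone.  [the left bank: the ferret, the rabbit, the terrier, the wolf | the right bank: the duck, the goose, the hay, the pigeon]
5. Boatman goes to the right bank with the ferret and the wolf.  [the left bank: the rabbit, the terrier | the right bank: the duck, the ferret, the goose, the hay, the pigeon, the wolf]
6. Boatman goes back to the left bank alone.  [the left bank: the rabbit, the terrier | the right bank: the duck, the ferret, the goose, the hay, the pigeon, the wolf]
7. Boatman goes to the right bank with the rabbit and the terrier.  [the left bank: — | the right bank: the duck, the ferret, the goose, the hay, the pigeon, the rabbit, the terrier, the wolf]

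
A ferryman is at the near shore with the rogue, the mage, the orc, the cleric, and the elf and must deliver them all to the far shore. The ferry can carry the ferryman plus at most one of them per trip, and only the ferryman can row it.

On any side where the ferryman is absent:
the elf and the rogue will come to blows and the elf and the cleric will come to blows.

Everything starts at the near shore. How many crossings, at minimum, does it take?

Counting alone: the ferryman can take at most 1 across per trip to the far shore, so moving all 5 needs at least 5 loaded trips out, with a return between consecutive ones — at least 9 crossings.
The safety rule pushes this higher. Following every safe sequence of crossings, the most of the 5 that can be at the far shore as the ferry arrives there on crossing 9 is 4 — never all 5.
So no plan with fewer than 11 crossings exists, and this one achieves 11:
1. Ferryman goes to the far shore with the elf.  [the near shore: the cleric, the mage, the orc, the rogue | the far shore: the elf]
2. Ferryman goes back to the near shore alone.  [the near shore: the cleric, the mage, the orc, the rogue | the far shore: the elf]
3. Ferryman goes to the far shore with the rogue.  [the near shore: the cleric, the mage, the orc | the far shore: the elf, the rogue]
4. Ferryman goes back to the near shore with the elf.  [the near shore: the cleric, the elf, the mage, the orc | the far shore: the rogue]
5. Ferryman goes to the far shore with the cleric.  [the near shore: the elf, the mage, the orc | the far shore: the cleric, the rogue]
6. Ferryman goes back to the near shore alone.  [the near shore: the elf, the mage, the orc | the far shore: the cleric, the rogue]
7. Ferryman goes to the far shore with the mage.  [the near shore: the elf, the orc | the far shore: the cleric, the mage, the rogue]
8. Ferryman goes back to the near shore alone.  [the near shore: the elf, the orc | the far shore: the cleric, the mage, the rogue]
9. Ferryman goes to the far shore with the orc.  [the near shore: the elf | the far shore: the cleric, the mage, the orc, the rogue]
10. Ferryman goes back to the near shore alone.  [the near shore: the elf | the far shore: the cleric, the mage, the orc, the rogue]
11. Ferryman goes to the far shore with the elf.  [the near shore: — | the far shore: the cleric, the elf, the mage, the orc, the rogue]

11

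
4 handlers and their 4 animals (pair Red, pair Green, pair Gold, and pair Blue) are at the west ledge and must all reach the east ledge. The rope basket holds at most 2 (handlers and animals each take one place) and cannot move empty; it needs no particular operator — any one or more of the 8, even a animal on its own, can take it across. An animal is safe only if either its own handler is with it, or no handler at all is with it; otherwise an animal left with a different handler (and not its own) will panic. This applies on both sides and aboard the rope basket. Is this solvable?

Following every safe sequence of crossings from the start, the most of the 8 that can be at the east ledge as the rope basket arrives there on crossings 1, 3, 5 is 2, 3, 4 respectively; the best ever achieved is 4 of 8.
From crossing 7 on, no configuration arises that was not already reachable earlier: only 44 distinct safe configurations (who is on which side, and where the rope basket is) can ever be reached, none of them has everyone across, and every continuation just revisits them. So no valid plan exists.

No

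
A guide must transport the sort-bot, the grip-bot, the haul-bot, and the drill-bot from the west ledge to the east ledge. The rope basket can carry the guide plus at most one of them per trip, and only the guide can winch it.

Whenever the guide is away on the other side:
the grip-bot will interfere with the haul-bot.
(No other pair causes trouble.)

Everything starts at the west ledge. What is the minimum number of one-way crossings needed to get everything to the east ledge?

Counting alone: the guide can take at most 1 across per trip to the east ledge, so moving all 4 needs at least 4 loaded trips out, with a return between consecutive ones — at least 7 crossings.
The plan below uses exactly 7 crossings, so it is optimal:
1. Guide goes to the east ledge with the grip-bot.
2. Guide goes back to the west ledge alone.
3. Guide goes to the east ledge with the sort-bot.
4. Guide goes back to the west ledge alone.
5. Guide goes to the east ledge with the drill-bot.
6. Guide goes back to the west ledge alone.
7. Guide goes to the east ledge with the haul-bot.

7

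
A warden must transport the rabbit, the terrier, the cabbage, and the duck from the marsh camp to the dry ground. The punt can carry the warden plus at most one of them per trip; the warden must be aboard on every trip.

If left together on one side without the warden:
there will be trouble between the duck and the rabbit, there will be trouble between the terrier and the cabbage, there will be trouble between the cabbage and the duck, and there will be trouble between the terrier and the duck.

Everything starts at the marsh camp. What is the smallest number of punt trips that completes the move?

impossible

Whatever the first load, the items left behind include a forbidden pair without the warden. No opening move is safe, so no plan exists.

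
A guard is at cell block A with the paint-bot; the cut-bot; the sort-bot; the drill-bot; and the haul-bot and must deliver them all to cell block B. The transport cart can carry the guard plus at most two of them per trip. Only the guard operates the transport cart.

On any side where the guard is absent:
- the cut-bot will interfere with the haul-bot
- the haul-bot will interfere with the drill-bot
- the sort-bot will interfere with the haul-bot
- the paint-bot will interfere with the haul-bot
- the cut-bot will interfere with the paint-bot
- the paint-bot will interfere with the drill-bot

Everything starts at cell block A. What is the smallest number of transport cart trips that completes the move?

7

Counting alone: the guard can take at most 2 across per trip to cell block B, so moving all 5 needs at least 3 loaded trips out, with a return between consecutive ones — at least 5 crossings.
The safety rule pushes this higher. Following every safe sequence of crossings, the most of the 5 that can be at cell block B as the transport cart arrives there on crossing 5 is 4 — never all 5.
So no plan with fewer than 7 crossings exists, and this one achieves 7:
1. Guard goes to cell block B with the haul-bot and the paint-bot.
2. Guard goes back to cell block A with the paint-bot.
3. Guard goes to cell block B with the paint-bot and the sort-bot.
4. Guard goes back to cell block A with the haul-bot.
5. Guard goes to cell block B with the cut-bot and the drill-bot.
6. Guard goes back to cell block A with the paint-bot.
7. Guard goes to cell block B with the haul-bot and the paint-bot.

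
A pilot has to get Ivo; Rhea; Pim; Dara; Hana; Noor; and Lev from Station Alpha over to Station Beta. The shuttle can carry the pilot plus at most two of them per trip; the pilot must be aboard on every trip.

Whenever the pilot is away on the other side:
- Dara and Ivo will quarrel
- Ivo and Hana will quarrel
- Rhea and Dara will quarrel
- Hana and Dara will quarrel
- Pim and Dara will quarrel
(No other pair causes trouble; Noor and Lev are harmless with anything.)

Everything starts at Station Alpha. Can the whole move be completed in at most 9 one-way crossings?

Counting alone: the pilot can take at most 2 across per trip to Station Beta, so moving all 7 needs at least 4 loaded trips out, with a return between consecutive ones — at least 7 crossings.
The safety rule pushes this higher. Following every safe sequence of crossings, the most of the 7 that can be at Station Beta as the shuttle arrives there on crossings 7, 9 is 5, 6 respectively — never all 7.
So the move cannot be finished within 9 crossings. (The shortest complete plan takes 11:)
1. Pilot goes to Station Beta with Dara and Ivo.  [Station Alpha: Hana, Lev, Noor, Pim, Rhea | Station Beta: Dara, Ivo]
2. Pilot goes back to Station Alpha with Ivo.  [Station Alpha: Hana, Ivo, Lev, Noor, Pim, Rhea | Station Beta: Dara]
3. Pilot goes to Station Beta with Ivo and Rhea.  [Station Alpha: Hana, Lev, Noor, Pim | Station Beta: Dara, Ivo, Rhea]
4. Pilot goes back to Station Alpha with Dara.  [Station Alpha: Dara, Hana, Lev, Noor, Pim | Station Beta: Ivo, Rhea]
5. Pilot goes to Station Beta with Dara and Pim.  [Station Alpha: Hana, Lev, Noor | Station Beta: Dara, Ivo, Pim, Rhea]
6. Pilot goes back to Station Alpha with Dara.  [Station Alpha: Dara, Hana, Lev, Noor | Station Beta: Ivo, Pim, Rhea]
7. Pilot goes to Station Beta with Dara and Noor.  [Station Alpha: Hana, Lev | Station Beta: Dara, Ivo, Noor, Pim, Rhea]
8. Pilot goes back to Station Alpha with Dara.  [Station Alpha: Dara, Hana, Lev | Station Beta: Ivo, Noor, Pim, Rhea]
9. Pilot goes to Station Beta with Dara and Lev.  [Station Alpha: Hana | Station Beta: Dara, Ivo, Lev, Noor, Pim, Rhea]
10. Pilot goes back to Station Alpha with Dara.  [Station Alpha: Dara, Hana | Station Beta: Ivo, Lev, Noor, Pim, Rhea]
11. Pilot goes to Station Beta with Dara and Hana.  [Station Alpha: — | Station Beta: Dara, Hana, Ivo, Lev, Noor, Pim, Rhea]

No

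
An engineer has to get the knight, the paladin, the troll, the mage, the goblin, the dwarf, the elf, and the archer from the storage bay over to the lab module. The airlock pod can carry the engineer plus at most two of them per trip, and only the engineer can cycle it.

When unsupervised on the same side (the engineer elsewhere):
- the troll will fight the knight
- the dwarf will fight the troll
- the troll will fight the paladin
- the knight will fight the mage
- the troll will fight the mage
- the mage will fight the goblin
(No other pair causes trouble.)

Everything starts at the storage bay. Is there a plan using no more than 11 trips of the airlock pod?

No

Counting alone: the engineer can take at most 2 across per trip to the lab module, so moving all 8 needs at least 4 loaded trips out, with a return between consecutive ones — at least 7 crossings.
The safety rule pushes this higher. Following every safe sequence of crossings, the most of the 8 that can be at the lab module as the airlock pod arrives there on crossings 7, 9, 11 is 5, 6, 7 respectively — never all 8.
So the move cannot be finished within 11 crossings. (The shortest complete plan takes 13:)
1. Engineer goes to the lab module with the mage and the troll.
2. Engineer goes back to the storage bay with the troll.
3. Engineer goes to the lab module with the paladin and the troll.
4. Engineer goes back to the storage bay with the troll.
5. Engineer goes to the lab module with the dwarf and the knight.
6. Engineer goes back to the storage bay with the knight.
7. Engineer goes to the lab module with the goblin and the knight.
8. Engineer goes back to the storage bay with the mage.
9. Engineer goes to the lab module with the elf and the troll.
10. Engineer goes back to the storage bay with the troll.
11. Engineer goes to the lab module with the archer and the troll.
12. Engineer goes back to the storage bay with the troll.
13. Engineer goes to the lab module with the mage and the troll.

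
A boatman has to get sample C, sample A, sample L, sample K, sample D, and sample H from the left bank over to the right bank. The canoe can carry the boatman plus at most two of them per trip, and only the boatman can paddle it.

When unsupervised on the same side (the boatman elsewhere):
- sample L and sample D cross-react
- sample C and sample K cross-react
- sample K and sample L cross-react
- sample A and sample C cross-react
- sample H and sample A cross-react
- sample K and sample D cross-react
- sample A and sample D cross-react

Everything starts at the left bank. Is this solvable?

Whatever the first load, the items left behind include a forbidden pair without the boatman. No opening move is safe, so no plan exists.

No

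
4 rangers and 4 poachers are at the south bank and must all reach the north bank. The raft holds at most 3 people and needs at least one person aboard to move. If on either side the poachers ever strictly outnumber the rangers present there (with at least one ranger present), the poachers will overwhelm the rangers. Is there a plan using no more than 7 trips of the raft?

No

Counting alone: each trip to the north bank takes at most 3 across and each return brings at least 1 back, so after t trips out (and t−1 returns) at most 3t − (t−1) of the 8 are across; that first reaches 8 at t = 4, so at least 7 crossings are needed.
The safety rule pushes this higher. Following every safe sequence of crossings, the most of the 8 that can be at the north bank as the raft arrives there on crossing 7 is 7 — never all 8.
So the move cannot be finished within 7 crossings. (The shortest complete plan takes 9:)
1. 2 poachers → the north bank.  (the south bank: 4R 2P; the north bank: 0R 2P)
2. 1 poacher ← the south bank.  (the south bank: 4R 3P; the north bank: 0R 1P)
3. 3 poachers → the north bank.  (the south bank: 4R 0P; the north bank: 0R 4P)
4. 1 poacher ← the south bank.  (the south bank: 4R 1P; the north bank: 0R 3P)
5. 3 rangers → the north bank.  (the south bank: 1R 1P; the north bank: 3R 3P)
6. 1 ranger and 1 poacher ← the south bank.  (the south bank: 2R 2P; the north bank: 2R 2P)
7. 2 rangers → the north bank.  (the south bank: 0R 2P; the north bank: 4R 2P)
8. 1 poacher ← the south bank.  (the south bank: 0R 3P; the north bank: 4R 1P)
9. 3 poachers → the north bank.  (the south bank: 0R 0P; the north bank: 4R 4P)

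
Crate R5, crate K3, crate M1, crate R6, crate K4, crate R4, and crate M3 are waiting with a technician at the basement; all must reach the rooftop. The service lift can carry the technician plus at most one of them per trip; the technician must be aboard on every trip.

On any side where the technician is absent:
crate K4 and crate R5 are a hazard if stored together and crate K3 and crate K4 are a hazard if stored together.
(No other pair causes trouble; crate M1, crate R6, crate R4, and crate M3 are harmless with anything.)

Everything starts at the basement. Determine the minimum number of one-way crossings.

Counting alone: the technician can take at most 1 across per trip to the rooftop, so moving all 7 needs at least 7 loaded trips out, with a return between consecutive ones — at least 13 crossings.
The safety rule pushes this higher. Following every safe sequence of crossings, the most of the 7 that can be at the rooftop as the service lift arrives there on crossing 13 is 6 — never all 7.
So no plan with fewer than 15 crossings exists, and this one achieves 15:
1. Technician goes to the rooftop with crate K4.
2. Technician goes back to the basement alone.
3. Technician goes to the rooftop with crate R5.
4. Technician goes back to the basement with crate K4.
5. Technician goes to the rooftop with crate K3.
6. Technician goes back to the basement alone.
7. Technician goes to the rooftop with crate M1.
8. Technician goes back to the basement alone.
9. Technician goes to the rooftop with crate R6.
10. Technician goes back to the basement alone.
11. Technician goes to the rooftop with crate R4.
12. Technician goes back to the basement alone.
13. Technician goes to the rooftop with crate M3.
14. Technician goes back to the basement alone.
15. Technician goes to the rooftop with crate K4.

15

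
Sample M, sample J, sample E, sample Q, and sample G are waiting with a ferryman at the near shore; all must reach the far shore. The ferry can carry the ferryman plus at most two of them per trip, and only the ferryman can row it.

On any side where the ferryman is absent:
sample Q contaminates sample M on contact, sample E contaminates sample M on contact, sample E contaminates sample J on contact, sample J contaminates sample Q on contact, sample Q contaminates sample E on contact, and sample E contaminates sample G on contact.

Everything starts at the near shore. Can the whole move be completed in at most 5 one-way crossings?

Counting alone: the ferryman can take at most 2 across per trip to the far shore, so moving all 5 needs at least 3 loaded trips out, with a return between consecutive ones — at least 5 crossings.
The safety rule pushes this higher. Following every safe sequence of crossings, the most of the 5 that can be at the far shore as the ferry arrives there on crossing 5 is 4 — never all 5.
So the move cannot be finished within 5 crossings. (The shortest complete plan takes 7:)
1. Ferryman goes to the far shore with sample E and sample Q.
2. Ferryman goes back to the near shore with sample E.
3. Ferryman goes to the far shore with sample E and sample G.
4. Ferryman goes back to the near shore with sample E.
5. Ferryman goes to the far shore with sample J and sample M.
6. Ferryman goes back to the near shore with sample Q.
7. Ferryman goes to the far shore with sample E and sample Q.

No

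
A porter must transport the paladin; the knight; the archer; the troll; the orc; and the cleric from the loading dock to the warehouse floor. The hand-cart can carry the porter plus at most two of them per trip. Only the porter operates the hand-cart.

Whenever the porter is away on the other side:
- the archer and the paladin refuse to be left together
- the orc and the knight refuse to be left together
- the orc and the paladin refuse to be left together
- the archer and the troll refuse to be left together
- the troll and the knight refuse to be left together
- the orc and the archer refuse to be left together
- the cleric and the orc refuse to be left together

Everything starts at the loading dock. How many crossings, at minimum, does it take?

impossible

Whatever the first load, the items left behind include a forbidden pair without the porter. No opening move is safe, so no plan exists.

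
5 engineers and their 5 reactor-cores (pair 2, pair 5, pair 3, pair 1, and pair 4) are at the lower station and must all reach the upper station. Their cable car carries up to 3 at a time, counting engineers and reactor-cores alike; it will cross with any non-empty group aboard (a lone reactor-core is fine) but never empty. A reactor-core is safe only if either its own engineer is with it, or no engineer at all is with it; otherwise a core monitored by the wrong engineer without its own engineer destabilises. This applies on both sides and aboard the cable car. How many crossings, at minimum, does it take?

Counting alone: each trip to the upper station takes at most 3 across and each return brings at least 1 back, so after t trips out (and t−1 returns) at most 3t − (t−1) of the 10 are across; that first reaches 10 at t = 5, so at least 9 crossings are needed.
The safety rule pushes this higher. Following every safe sequence of crossings, the most of the 10 that can be at the upper station as the cable car arrives there on crossing 9 is 9 — never all 10.
So no plan with fewer than 11 crossings exists, and this one achieves 11:
1. engineer 2 and reactor-core 2 cross → the upper station.
2. engineer 2 crosses ← the lower station.
3. reactor-core 1, reactor-core 3, and reactor-core 5 cross → the upper station.
4. reactor-core 2 crosses ← the lower station.
5. engineer 1, engineer 3, and engineer 5 cross → the upper station.
6. engineer 5 and reactor-core 5 cross ← the lower station.
7. engineer 2, engineer 4, and engineer 5 cross → the upper station.
8. reactor-core 3 crosses ← the lower station.
9. reactor-core 2 and reactor-core 5 cross → the upper station.
10. reactor-core 2 crosses ← the lower station.
11. reactor-core 2, reactor-core 3, and reactor-core 4 cross → the upper station.

11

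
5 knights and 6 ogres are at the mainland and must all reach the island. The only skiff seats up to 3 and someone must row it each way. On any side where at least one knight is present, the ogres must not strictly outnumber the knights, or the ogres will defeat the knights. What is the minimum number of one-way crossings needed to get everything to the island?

The ogres already outnumber the knights at the mainland before anyone moves, so the starting position itself is disallowed.

impossible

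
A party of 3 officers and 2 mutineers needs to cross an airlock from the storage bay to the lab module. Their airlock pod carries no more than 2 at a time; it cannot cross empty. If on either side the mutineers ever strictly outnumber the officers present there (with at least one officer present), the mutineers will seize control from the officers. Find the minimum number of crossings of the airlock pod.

Counting alone: each trip to the lab module takes at most 2 across and each return brings at least 1 back, so after t trips out (and t−1 returns) at most 2t − (t−1) of the 5 are across; that first reaches 5 at t = 4, so at least 7 crossings are needed.
The plan below uses exactly 7 crossings, so it is optimal:
1. 2 mutineers → the lab module.  (the storage bay: 3O 0M; the lab module: 0O 2M)
2. 1 mutineer ← the storage bay.  (the storage bay: 3O 1M; the lab module: 0O 1M)
3. 2 officers → the lab module.  (the storage bay: 1O 1M; the lab module: 2O 1M)
4. 1 officer ← the storage bay.  (the storage bay: 2O 1M; the lab module: 1O 1M)
5. 1 officer and 1 mutineer → the lab module.  (the storage bay: 1O 0M; the lab module: 2O 2M)
6. 1 mutineer ← the storage bay.  (the storage bay: 1O 1M; the lab module: 2O 1M)
7. 1 officer and 1 mutineer → the lab module.  (the storage bay: 0O 0M; the lab module: 3O 2M)

7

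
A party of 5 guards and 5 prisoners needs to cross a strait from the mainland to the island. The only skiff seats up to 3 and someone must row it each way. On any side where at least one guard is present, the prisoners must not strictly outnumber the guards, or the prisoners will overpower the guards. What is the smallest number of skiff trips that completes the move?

Counting alone: each trip to the island takes at most 3 across and each return brings at least 1 back, so after t trips out (and t−1 returns) at most 3t − (t−1) of the 10 are across; that first reaches 10 at t = 5, so at least 9 crossings are needed.
The safety rule pushes this higher. Following every safe sequence of crossings, the most of the 10 that can be at the island as the skiff arrives there on crossing 9 is 9 — never all 10.
So no plan with fewer than 11 crossings exists, and this one achieves 11:
1. 2 prisoners → the island.  (the mainland: 5G 3P; the island: 0G 2P)
2. 1 prisoner ← the mainland.  (the mainland: 5G 4P; the island: 0G 1P)
3. 3 prisoners → the island.  (the mainland: 5G 1P; the island: 0G 4P)
4. 1 prisoner ← the mainland.  (the mainland: 5G 2P; the island: 0G 3P)
5. 3 guards → the island.  (the mainland: 2G 2P; the island: 3G 3P)
6. 1 guard and 1 prisoner ← the mainland.  (the mainland: 3G 3P; the island: 2G 2P)
7. 3 guards → the island.  (the mainland: 0G 3P; the island: 5G 2P)
8. 1 prisoner ← the mainland.  (the mainland: 0G 4P; the island: 5G 1P)
9. 2 prisoners → the island.  (the mainland: 0G 2P; the island: 5G 3P)
10. 1 prisoner ← the mainland.  (the mainland: 0G 3P; the island: 5G 2P)
11. 3 prisoners → the island.  (the mainland: 0G 0P; the island: 5G 5P)

11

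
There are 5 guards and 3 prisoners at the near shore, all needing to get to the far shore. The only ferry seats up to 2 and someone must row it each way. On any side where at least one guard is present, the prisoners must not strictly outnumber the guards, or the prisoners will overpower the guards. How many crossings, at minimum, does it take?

13

Counting alone: each trip to the far shore takes at most 2 across and each return brings at least 1 back, so after t trips out (and t−1 returns) at most 2t − (t−1) of the 8 are across; that first reaches 8 at t = 7, so at least 13 crossings are needed.
The plan below uses exactly 13 crossings, so it is optimal:
1. 2 prisoners → the far shore.  (the near shore: 5G 1P; the far shore: 0G 2P)
2. 1 prisoner ← the near shore.  (the near shore: 5G 2P; the far shore: 0G 1P)
3. 2 prisoners → the far shore.  (the near shore: 5G 0P; the far shore: 0G 3P)
4. 1 prisoner ← the near shore.  (the near shore: 5G 1P; the far shore: 0G 2P)
5. 2 guards → the far shore.  (the near shore: 3G 1P; the far shore: 2G 2P)
6. 1 prisoner ← the near shore.  (the near shore: 3G 2P; the far shore: 2G 1P)
7. 1 guard and 1 prisoner → the far shore.  (the near shore: 2G 1P; the far shore: 3G 2P)
8. 1 prisoner ← the near shore.  (the near shore: 2G 2P; the far shore: 3G 1P)
9. 2 prisoners → the far shore.  (the near shore: 2G 0P; the far shore: 3G 3P)
10. 1 prisoner ← the near shore.  (the near shore: 2G 1P; the far shore: 3G 2P)
11. 1 guard and 1 prisoner → the far shore.  (the near shore: 1G 0P; the far shore: 4G 3P)
12. 1 prisoner ← the near shore.  (the near shore: 1G 1P; the far shore: 4G 2P)
13. 1 guard and 1 prisoner → the far shore.  (the near shore: 0G 0P; the far shore: 5G 3P)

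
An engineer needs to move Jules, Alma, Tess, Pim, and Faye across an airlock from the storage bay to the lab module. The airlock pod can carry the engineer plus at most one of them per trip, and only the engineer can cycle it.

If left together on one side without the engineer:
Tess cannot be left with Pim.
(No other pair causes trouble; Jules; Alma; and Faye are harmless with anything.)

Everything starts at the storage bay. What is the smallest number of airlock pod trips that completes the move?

Counting alone: the engineer can take at most 1 across per trip to the lab module, so moving all 5 needs at least 5 loaded trips out, with a return between consecutive ones — at least 9 crossings.
The plan below uses exactly 9 crossings, so it is optimal:
1. Engineer goes to the lab module with Tess.
2. Engineer goes back to the storage bay alone.
3. Engineer goes to the lab module with Jules.
4. Engineer goes back to the storage bay alone.
5. Engineer goes to the lab module with Alma.
6. Engineer goes back to the storage bay alone.
7. Engineer goes to the lab module with Faye.
8. Engineer goes back to the storage bay alone.
9. Engineer goes to the lab module with Pim.

9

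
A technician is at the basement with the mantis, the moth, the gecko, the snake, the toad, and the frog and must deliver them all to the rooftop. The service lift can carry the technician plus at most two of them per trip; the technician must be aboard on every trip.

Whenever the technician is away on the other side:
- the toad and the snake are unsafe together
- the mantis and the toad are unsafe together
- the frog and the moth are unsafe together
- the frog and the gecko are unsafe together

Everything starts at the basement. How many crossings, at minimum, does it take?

Counting alone: the technician can take at most 2 across per trip to the rooftop, so moving all 6 needs at least 3 loaded trips out, with a return between consecutive ones — at least 5 crossings.
The safety rule pushes this higher. Following every safe sequence of crossings, the most of the 6 that can be at the rooftop as the service lift arrives there on crossing 5 is 5 — never all 6.
So no plan with fewer than 7 crossings exists, and this one achieves 7:
1. Technician goes to the rooftop with the frog and the toad.  [the basement: the gecko, the mantis, the moth, the snake | the rooftop: the frog, the toad]
2. Technician goes back to the basement alone.  [the basement: the gecko, the mantis, the moth, the snake | the rooftop: the frog, the toad]
3. Technician goes to the rooftop with the mantis and the moth.  [the basement: the gecko, the snake | the rooftop: the frog, the mantis, the moth, the toad]
4. Technician goes back to the basement with the frog and the toad.  [the basement: the frog, the gecko, the snake, the toad | the rooftop: the mantis, the moth]
5. Technician goes to the rooftop with the gecko and the snake.  [the basement: the frog, the toad | the rooftop: the gecko, the mantis, the moth, the snake]
6. Technician goes back to the basement alone.  [the basement: the frog, the toad | the rooftop: the gecko, the mantis, the moth, the snake]
7. Technician goes to the rooftop with the frog and the toad.  [the basement: — | the rooftop: the frog, the gecko, the mantis, the moth, the snake, the toad]

7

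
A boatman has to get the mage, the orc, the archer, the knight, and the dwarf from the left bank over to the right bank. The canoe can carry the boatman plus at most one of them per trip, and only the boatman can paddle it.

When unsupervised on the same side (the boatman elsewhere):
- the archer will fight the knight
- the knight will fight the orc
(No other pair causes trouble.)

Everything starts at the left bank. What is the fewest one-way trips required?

Counting alone: the boatman can take at most 1 across per trip to the right bank, so moving all 5 needs at least 5 loaded trips out, with a return between consecutive ones — at least 9 crossings.
The safety rule pushes this higher. Following every safe sequence of crossings, the most of the 5 that can be at the right bank as the canoe arrives there on crossing 9 is 4 — never all 5.
So no plan with fewer than 11 crossings exists, and this one achieves 11:
1. Boatman goes to the right bank with the knight.  [the left bank: the archer, the dwarf, the mage, the orc | the right bank: the knight]
2. Boatman goes back to the left bank alone.  [the left bank: the archer, the dwarf, the mage, the orc | the right bank: the knight]
3. Boatman goes to the right bank with the mage.  [the left bank: the archer, the dwarf, the orc | the right bank: the knight, the mage]
4. Boatman goes back to the left bank alone.  [the left bank: the archer, the dwarf, the orc | the right bank: the knight, the mage]
5. Boatman goes to the right bank with the orc.  [the left bank: the archer, the dwarf | the right bank: the knight, the mage, the orc]
6. Boatman goes back to the left bank with the knight.  [the left bank: the archer, the dwarf, the knight | the right bank: the mage, the orc]
7. Boatman goes to the right bank with the archer.  [the left bank: the dwarf, the knight | the right bank: the archer, the mage, the orc]
8. Boatman goes back to the left bank alone.  [the left bank: the dwarf, the knight | the right bank: the archer, the mage, the orc]
9. Boatman goes to the right bank with the dwarf.  [the left bank: the knight | the right bank: the archer, the dwarf, the mage, the orc]
10. Boatman goes back to the left bank alone.  [the left bank: the knight | the right bank: the archer, the dwarf, the mage, the orc]
11. Boatman goes to the right bank with the knight.  [the left bank: — | the right bank: the archer, the dwarf, the knight, the mage, the orc]

11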